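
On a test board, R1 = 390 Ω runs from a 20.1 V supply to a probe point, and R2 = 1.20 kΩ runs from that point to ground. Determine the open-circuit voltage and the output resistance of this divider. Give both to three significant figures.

V_th is the open-circuit tap voltage: 20.1 × 1200/(390 + 1200) = 15.2 V.
With the supply zeroed, R1 and R2 appear in parallel from the tap: R_th = R1‖R2 = (390 × 1200)/1590 = 294 Ω.

V_th = 15.2 V, R_th = 294 Ω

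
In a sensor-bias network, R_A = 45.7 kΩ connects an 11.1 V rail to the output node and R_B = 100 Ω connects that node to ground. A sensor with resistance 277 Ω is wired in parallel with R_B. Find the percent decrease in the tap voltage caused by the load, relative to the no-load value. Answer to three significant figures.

26.5 %

Unloaded V = 11.1 × 100/45800 = 0.02424 V.
Loaded: R_B‖R_L = 73.47 Ω, giving V = 11.1 × 73.47/45770 = 0.01782 V.
Drop = (0.02424 − 0.01782) / 0.02424 = 26.5 %.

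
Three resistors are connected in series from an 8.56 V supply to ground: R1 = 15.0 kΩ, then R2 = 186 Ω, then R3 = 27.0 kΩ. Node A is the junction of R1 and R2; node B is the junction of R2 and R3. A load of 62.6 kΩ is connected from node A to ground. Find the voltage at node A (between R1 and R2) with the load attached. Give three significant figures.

V ≈ 4.78 V

Below node A the series string R2+R3 = 27190 Ω sits in parallel with the 62600 Ω load: 18950 Ω.
V_A = 8.56 × 18950/(15000 + 18950) = 4.78 V.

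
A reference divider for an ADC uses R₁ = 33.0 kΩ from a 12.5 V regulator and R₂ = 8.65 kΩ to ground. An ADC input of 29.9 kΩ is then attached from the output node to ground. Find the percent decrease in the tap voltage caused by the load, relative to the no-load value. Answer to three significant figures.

18.6 %

Unloaded V = 12.5 × 8.65/41.65 = 2.596 V.
Loaded: R₂‖R_L = 6.709 kΩ, giving V = 12.5 × 6.709/39.71 = 2.112 V.
Drop = (2.596 − 2.112) / 2.596 = 18.6 %.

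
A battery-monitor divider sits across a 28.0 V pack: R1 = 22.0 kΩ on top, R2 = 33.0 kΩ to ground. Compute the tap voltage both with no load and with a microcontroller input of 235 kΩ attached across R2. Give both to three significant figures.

Open-circuit: V = 28.0 × 33.0/(22.0 + 33.0) = 16.8 V.
With the load, R2 becomes R2‖R_L = 28.94 kΩ, so V = 28.0 × 28.94/50.94 = 15.9 V.

Unloaded: 16.8 V; loaded: 15.9 V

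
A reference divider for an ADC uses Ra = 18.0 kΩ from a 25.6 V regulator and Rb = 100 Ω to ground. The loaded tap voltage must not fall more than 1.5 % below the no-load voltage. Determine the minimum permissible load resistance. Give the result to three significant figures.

R_L(min) ≈ 6.53 kΩ

Output resistance R_th = Ra‖Rb = (18000 × 100)/18100 = 99.45 Ω.
The fractional drop is R_th/(R_th + R_L); requiring this ≤ 0.0150 gives R_L ≥ R_th(1/0.0150 − 1) = 99.45 × 65.67 = 6.53 kΩ.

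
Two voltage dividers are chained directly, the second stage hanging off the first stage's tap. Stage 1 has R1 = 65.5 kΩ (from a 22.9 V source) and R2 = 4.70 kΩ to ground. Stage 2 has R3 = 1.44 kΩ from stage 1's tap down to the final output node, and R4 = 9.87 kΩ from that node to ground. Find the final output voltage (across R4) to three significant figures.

V_out ≈ 0.964 V

Stage 2 presents R3+R4 = 11.31 kΩ as a load on stage 1's tap.
Stage 1's lower leg becomes R2‖(R3+R4) = 3.320 kΩ, so V_mid = 22.9 × 3.320/68.82 = 1.105 V.
Stage 2 is itself unloaded: V_out = V_mid × R4/(R3+R4) = 1.105 × 9.87/11.31 = 0.964 V.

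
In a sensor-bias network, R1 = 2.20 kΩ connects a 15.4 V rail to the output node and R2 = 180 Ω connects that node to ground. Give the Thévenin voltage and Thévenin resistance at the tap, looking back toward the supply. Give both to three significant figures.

V_th = 1.16 V, R_th = 166 Ω

V_th is the open-circuit tap voltage: 15.4 × 180/(2200 + 180) = 1.16 V.
With the supply zeroed, R1 and R2 appear in parallel from the tap: R_th = R1‖R2 = (2200 × 180)/2380 = 166 Ω.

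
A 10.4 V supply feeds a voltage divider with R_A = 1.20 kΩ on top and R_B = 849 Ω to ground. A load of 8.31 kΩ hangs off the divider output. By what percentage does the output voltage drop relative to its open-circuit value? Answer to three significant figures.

The divider's output (Thévenin) resistance is R_A‖R_B = 497.2 Ω.
Fractional drop under load = R_th/(R_th + R_L) = 497.2 / (497.2 + 8310) = 0.05646.
So the output falls by 5.65 %.

5.65 %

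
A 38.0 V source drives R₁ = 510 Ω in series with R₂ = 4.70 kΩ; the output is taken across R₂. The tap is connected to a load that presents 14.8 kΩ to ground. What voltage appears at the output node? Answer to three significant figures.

The load sits in parallel with R₂: R₂‖R_L = (4700 × 14800) / (4700 + 14800) = 3567 Ω.
V_out = 38.0 × 3567 / (510 + 3567) = 38.0 × 3567/4077 = 33.2 V.

V_out ≈ 33.2 V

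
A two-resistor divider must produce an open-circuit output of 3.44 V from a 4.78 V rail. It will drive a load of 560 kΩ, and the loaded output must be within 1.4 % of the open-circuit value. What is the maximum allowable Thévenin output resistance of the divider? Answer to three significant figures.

Loading drop = R_th/(R_th + R_L) ≤ 0.0140, so R_th ≤ R_L · ε/(1−ε) = 560 kΩ × 0.0140/0.9860 = 7.95 kΩ.
(Any R1, R2 with R2/(R1+R2) = 0.720 and R1‖R2 ≤ 7.95 kΩ will meet the spec.)

R_th ≤ 7.95 kΩ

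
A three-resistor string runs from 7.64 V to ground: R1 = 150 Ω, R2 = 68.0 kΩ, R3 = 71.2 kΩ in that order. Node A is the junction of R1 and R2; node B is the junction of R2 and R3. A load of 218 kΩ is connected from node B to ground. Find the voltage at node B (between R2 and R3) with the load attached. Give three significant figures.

V ≈ 3.37 V

At node B, R3 is in parallel with the load: R3‖R_L = 53670 Ω.
Below node A the resistance is R2 + (R3‖R_L) = 121700 Ω, so V_A = 7.64 × 121700/121800 = 7.631 V.
Then V_B = V_A × (R3‖R_L)/(R2 + R3‖R_L) = 7.631 × 53670/121700 = 3.37 V.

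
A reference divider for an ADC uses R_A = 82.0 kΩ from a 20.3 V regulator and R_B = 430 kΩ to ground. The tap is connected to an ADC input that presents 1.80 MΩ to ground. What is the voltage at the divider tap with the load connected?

The load sits in parallel with R_B: R_B‖R_L = (430 × 1800) / (430 + 1800) = 347.1 kΩ.
V_out = 20.3 × 347.1 / (82.0 + 347.1) = 20.3 × 347.1/429.1 = 16.4 V.
(Unloaded it would have been 17.0 V.)

V_out ≈ 16.4 V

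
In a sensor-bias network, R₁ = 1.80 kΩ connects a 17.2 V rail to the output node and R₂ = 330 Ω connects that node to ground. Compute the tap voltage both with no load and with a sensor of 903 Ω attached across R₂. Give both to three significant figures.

Unloaded: 2.66 V; loaded: 2.04 V

Open-circuit: V = 17.2 × 330/(1800 + 330) = 2.66 V.
With the load, R₂ becomes R₂‖R_L = 241.7 Ω, so V = 17.2 × 241.7/2042 = 2.04 V.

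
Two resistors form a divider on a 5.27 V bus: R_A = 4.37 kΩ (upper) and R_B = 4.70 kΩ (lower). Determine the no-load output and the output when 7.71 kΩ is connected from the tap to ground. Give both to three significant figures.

Open-circuit: V = 5.27 × 4.70/(4.37 + 4.70) = 2.73 V.
With the load, R_B becomes R_B‖R_L = 2.920 kΩ, so V = 5.27 × 2.920/7.290 = 2.11 V.

Unloaded: 2.73 V; loaded: 2.11 V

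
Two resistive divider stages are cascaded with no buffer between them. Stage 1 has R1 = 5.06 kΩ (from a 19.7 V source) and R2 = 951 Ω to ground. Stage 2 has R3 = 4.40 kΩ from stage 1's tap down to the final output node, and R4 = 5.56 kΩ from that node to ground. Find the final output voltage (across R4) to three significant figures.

V_out ≈ 1.61 V

Stage 2 presents R3+R4 = 9960 Ω as a load on stage 1's tap.
Stage 1's lower leg becomes R2‖(R3+R4) = 868.1 Ω, so V_mid = 19.7 × 868.1/5928 = 2.885 V.
Stage 2 is itself unloaded: V_out = V_mid × R4/(R3+R4) = 2.885 × 5560/9960 = 1.61 V.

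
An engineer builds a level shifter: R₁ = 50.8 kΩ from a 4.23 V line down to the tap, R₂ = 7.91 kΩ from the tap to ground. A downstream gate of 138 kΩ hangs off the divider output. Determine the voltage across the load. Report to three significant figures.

V_out ≈ 0.543 V

The load sits in parallel with R₂: R₂‖R_L = (7.91 × 138) / (7.91 + 138) = 7.481 kΩ.
V_out = 4.23 × 7.481 / (50.8 + 7.481) = 4.23 × 7.481/58.28 = 0.543 V.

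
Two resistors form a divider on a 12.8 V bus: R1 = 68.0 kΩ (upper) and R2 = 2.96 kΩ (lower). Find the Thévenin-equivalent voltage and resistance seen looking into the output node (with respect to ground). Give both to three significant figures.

V_th is the open-circuit tap voltage: 12.8 × 2.96/(68.0 + 2.96) = 0.534 V.
With the supply zeroed, R1 and R2 appear in parallel from the tap: R_th = R1‖R2 = (68.0 × 2.96)/70.96 = 2.84 kΩ.

V_th = 0.534 V, R_th = 2.84 kΩ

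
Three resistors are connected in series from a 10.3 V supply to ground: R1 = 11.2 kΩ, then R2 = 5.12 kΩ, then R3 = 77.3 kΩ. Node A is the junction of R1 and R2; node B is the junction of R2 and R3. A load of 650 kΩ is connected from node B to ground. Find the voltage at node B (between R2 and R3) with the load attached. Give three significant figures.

At node B, R3 is in parallel with the load: R3‖R_L = 69.08 kΩ.
Below node A the resistance is R2 + (R3‖R_L) = 74.20 kΩ, so V_A = 10.3 × 74.20/85.40 = 8.949 V.
Then V_B = V_A × (R3‖R_L)/(R2 + R3‖R_L) = 8.949 × 69.08/74.20 = 8.33 V.

V ≈ 8.33 V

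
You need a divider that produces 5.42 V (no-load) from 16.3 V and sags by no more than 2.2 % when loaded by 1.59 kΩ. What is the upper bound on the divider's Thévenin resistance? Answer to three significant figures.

Loading drop = R_th/(R_th + R_L) ≤ 0.0220, so R_th ≤ R_L · ε/(1−ε) = 1.59 kΩ × 0.0220/0.9780 = 35.8 Ω.

R_th ≤ 35.8 Ω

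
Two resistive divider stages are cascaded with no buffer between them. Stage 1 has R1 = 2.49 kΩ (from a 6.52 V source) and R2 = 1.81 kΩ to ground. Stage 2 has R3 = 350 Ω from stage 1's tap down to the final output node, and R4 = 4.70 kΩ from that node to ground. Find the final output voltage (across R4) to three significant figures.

Stage 2 presents R3+R4 = 5050 Ω as a load on stage 1's tap.
Stage 1's lower leg becomes R2‖(R3+R4) = 1332 Ω, so V_mid = 6.52 × 1332/3822 = 2.273 V.
Stage 2 is itself unloaded: V_out = V_mid × R4/(R3+R4) = 2.273 × 4700/5050 = 2.12 V.

V_out ≈ 2.12 V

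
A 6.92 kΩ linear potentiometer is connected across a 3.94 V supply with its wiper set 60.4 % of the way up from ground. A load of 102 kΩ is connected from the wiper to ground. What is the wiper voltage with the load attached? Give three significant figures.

The wiper splits the pot into (1−α)R = 2.740 kΩ above and αR = 4.180 kΩ below.
Lower section ‖ load = 4.015 kΩ.
V_wiper = 3.94 × 4.015/(2.740 + 4.015) = 2.34 V.

V ≈ 2.34 V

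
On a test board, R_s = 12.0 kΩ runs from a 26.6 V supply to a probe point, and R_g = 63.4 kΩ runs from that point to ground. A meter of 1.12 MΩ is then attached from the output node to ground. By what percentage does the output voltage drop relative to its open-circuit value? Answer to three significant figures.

0.893 %

The divider's output (Thévenin) resistance is R_s‖R_g = 10.09 kΩ.
Fractional drop under load = R_th/(R_th + R_L) = 10.09 / (10.09 + 1120) = 0.008929.
So the output falls by 0.893 %.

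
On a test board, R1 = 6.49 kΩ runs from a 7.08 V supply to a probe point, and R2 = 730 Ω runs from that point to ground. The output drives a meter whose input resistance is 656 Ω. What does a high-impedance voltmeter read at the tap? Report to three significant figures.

V_out ≈ 0.358 V

The load sits in parallel with R2: R2‖R_L = (730 × 656) / (730 + 656) = 345.5 Ω.
V_out = 7.08 × 345.5 / (6490 + 345.5) = 7.08 × 345.5/6836 = 0.358 V.
(Unloaded it would have been 0.716 V.)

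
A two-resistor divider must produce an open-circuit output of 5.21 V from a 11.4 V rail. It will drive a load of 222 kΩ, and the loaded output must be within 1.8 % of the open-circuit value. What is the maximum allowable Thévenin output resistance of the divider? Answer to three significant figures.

R_th ≤ 4.07 kΩ

Loading drop = R_th/(R_th + R_L) ≤ 0.0180, so R_th ≤ R_L · ε/(1−ε) = 222 kΩ × 0.0180/0.9820 = 4.07 kΩ.
(Any R1, R2 with R2/(R1+R2) = 0.457 and R1‖R2 ≤ 4.07 kΩ will meet the spec.)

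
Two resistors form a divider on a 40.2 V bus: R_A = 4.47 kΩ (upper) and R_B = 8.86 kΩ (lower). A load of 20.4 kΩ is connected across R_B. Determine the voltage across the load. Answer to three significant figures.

The load sits in parallel with R_B: R_B‖R_L = (8.86 × 20.4) / (8.86 + 20.4) = 6.177 kΩ.
V_out = 40.2 × 6.177 / (4.47 + 6.177) = 40.2 × 6.177/10.65 = 23.3 V.

V_out ≈ 23.3 V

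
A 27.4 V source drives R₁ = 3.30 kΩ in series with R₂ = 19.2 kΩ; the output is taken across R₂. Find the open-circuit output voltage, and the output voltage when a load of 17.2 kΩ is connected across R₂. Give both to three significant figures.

Open-circuit: V = 27.4 × 19.2/(3.30 + 19.2) = 23.4 V.
With the load, R₂ becomes R₂‖R_L = 9.073 kΩ, so V = 27.4 × 9.073/12.37 = 20.1 V.

Unloaded: 23.4 V; loaded: 20.1 V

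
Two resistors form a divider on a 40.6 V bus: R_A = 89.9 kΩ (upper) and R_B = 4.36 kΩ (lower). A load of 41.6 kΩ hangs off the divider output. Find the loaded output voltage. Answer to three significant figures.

The load sits in parallel with R_B: R_B‖R_L = (4.36 × 41.6) / (4.36 + 41.6) = 3.946 kΩ.
V_out = 40.6 × 3.946 / (89.9 + 3.946) = 40.6 × 3.946/93.85 = 1.71 V.
(Unloaded it would have been 1.88 V.)

V_out ≈ 1.71 V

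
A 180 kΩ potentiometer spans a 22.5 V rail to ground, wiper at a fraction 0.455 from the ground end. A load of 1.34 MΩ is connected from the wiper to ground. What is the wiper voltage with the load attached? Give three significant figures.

V ≈ 9.91 V

The wiper splits the pot into (1−α)R = 98.10 kΩ above and αR = 81.90 kΩ below.
Lower section ‖ load = 77.18 kΩ.
V_wiper = 22.5 × 77.18/(98.10 + 77.18) = 9.91 V.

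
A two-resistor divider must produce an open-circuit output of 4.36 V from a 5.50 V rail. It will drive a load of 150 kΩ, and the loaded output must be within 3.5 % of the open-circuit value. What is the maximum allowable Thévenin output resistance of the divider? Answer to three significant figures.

Loading drop = R_th/(R_th + R_L) ≤ 0.0350, so R_th ≤ R_L · ε/(1−ε) = 150 kΩ × 0.0350/0.9650 = 5.44 kΩ.

R_th ≤ 5.44 kΩ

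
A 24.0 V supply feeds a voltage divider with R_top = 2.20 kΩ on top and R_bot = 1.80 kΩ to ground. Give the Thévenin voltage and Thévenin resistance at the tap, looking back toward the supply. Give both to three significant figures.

V_th is the open-circuit tap voltage: 24.0 × 1.80/(2.20 + 1.80) = 10.8 V.
With the supply zeroed, R_top and R_bot appear in parallel from the tap: R_th = R_top‖R_bot = (2.20 × 1.80)/4.000 = 990 Ω.

V_th = 10.8 V, R_th = 990 Ω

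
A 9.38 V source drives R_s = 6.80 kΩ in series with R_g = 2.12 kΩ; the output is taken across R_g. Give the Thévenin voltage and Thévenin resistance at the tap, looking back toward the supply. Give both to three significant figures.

V_th = 2.23 V, R_th = 1.62 kΩ

V_th is the open-circuit tap voltage: 9.38 × 2.12/(6.80 + 2.12) = 2.23 V.
With the supply zeroed, R_s and R_g appear in parallel from the tap: R_th = R_s‖R_g = (6.80 × 2.12)/8.920 = 1.62 kΩ.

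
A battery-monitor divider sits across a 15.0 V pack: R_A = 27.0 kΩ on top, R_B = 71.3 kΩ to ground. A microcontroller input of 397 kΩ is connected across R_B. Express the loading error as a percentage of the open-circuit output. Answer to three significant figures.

4.70 %

The divider's output (Thévenin) resistance is R_A‖R_B = 19.58 kΩ.
Fractional drop under load = R_th/(R_th + R_L) = 19.58 / (19.58 + 397) = 0.04701.
So the output falls by 4.70 %.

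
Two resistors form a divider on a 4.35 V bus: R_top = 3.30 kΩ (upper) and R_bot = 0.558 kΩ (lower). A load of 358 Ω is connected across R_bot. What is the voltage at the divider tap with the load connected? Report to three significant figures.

V_out ≈ 0.270 V

The load sits in parallel with R_bot: R_bot‖R_L = (558 × 358) / (558 + 358) = 218.1 Ω.
V_out = 4.35 × 218.1 / (3300 + 218.1) = 4.35 × 218.1/3518 = 0.270 V.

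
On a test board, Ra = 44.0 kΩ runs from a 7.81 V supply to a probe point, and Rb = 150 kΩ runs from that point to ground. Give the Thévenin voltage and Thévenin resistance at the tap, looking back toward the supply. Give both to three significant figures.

V_th is the open-circuit tap voltage: 7.81 × 150/(44.0 + 150) = 6.04 V.
With the supply zeroed, Ra and Rb appear in parallel from the tap: R_th = Ra‖Rb = (44.0 × 150)/194.0 = 34.0 kΩ.

V_th = 6.04 V, R_th = 34.0 kΩ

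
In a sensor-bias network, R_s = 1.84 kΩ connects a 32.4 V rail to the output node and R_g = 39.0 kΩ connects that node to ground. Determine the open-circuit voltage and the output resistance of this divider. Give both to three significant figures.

V_th = 30.9 V, R_th = 1.76 kΩ

V_th is the open-circuit tap voltage: 32.4 × 39.0/(1.84 + 39.0) = 30.9 V.
With the supply zeroed, R_s and R_g appear in parallel from the tap: R_th = R_s‖R_g = (1.84 × 39.0)/40.84 = 1.76 kΩ.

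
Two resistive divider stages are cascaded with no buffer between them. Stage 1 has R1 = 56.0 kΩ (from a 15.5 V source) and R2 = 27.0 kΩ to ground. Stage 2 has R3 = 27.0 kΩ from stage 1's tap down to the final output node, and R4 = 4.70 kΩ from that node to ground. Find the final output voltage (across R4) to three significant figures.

V_out ≈ 0.475 V

Stage 2 presents R3+R4 = 31.70 kΩ as a load on stage 1's tap.
Stage 1's lower leg becomes R2‖(R3+R4) = 14.58 kΩ, so V_mid = 15.5 × 14.58/70.58 = 3.202 V.
Stage 2 is itself unloaded: V_out = V_mid × R4/(R3+R4) = 3.202 × 4.70/31.70 = 0.475 V.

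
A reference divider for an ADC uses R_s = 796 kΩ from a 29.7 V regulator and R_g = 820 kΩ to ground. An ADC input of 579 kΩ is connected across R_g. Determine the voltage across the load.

V_out ≈ 8.88 V

The load sits in parallel with R_g: R_g‖R_L = (820 × 579) / (820 + 579) = 339.4 kΩ.
V_out = 29.7 × 339.4 / (796 + 339.4) = 29.7 × 339.4/1135 = 8.88 V.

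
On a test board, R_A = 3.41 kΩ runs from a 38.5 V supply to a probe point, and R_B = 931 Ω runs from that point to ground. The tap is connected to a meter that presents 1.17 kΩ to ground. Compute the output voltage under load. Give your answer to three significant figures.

V_out ≈ 5.08 V

The load sits in parallel with R_B: R_B‖R_L = (931 × 1170) / (931 + 1170) = 518.5 Ω.
V_out = 38.5 × 518.5 / (3410 + 518.5) = 38.5 × 518.5/3928 = 5.08 V.
(Unloaded it would have been 8.26 V.)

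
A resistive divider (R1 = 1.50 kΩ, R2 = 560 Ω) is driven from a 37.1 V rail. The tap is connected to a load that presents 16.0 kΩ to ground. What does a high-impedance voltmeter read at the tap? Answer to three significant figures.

V_out ≈ 9.83 V

The load sits in parallel with R2: R2‖R_L = (560 × 16000) / (560 + 16000) = 541.1 Ω.
V_out = 37.1 × 541.1 / (1500 + 541.1) = 37.1 × 541.1/2041 = 9.83 V.
(Unloaded it would have been 10.1 V.)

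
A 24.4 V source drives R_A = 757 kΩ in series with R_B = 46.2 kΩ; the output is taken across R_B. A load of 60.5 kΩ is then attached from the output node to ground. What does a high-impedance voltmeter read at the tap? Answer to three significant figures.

V_out ≈ 0.816 V

The load sits in parallel with R_B: R_B‖R_L = (46.2 × 60.5) / (46.2 + 60.5) = 26.20 kΩ.
V_out = 24.4 × 26.20 / (757 + 26.20) = 24.4 × 26.20/783.2 = 0.816 V.
(Unloaded it would have been 1.40 V.)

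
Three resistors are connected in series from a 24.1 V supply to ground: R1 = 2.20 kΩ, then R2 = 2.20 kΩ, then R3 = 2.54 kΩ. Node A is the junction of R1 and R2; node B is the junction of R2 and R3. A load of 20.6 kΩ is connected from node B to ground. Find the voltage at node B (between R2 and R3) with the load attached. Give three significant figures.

At node B, R3 is in parallel with the load: R3‖R_L = 2.261 kΩ.
Below node A the resistance is R2 + (R3‖R_L) = 4.461 kΩ, so V_A = 24.1 × 4.461/6.661 = 16.14 V.
Then V_B = V_A × (R3‖R_L)/(R2 + R3‖R_L) = 16.14 × 2.261/4.461 = 8.18 V.

V ≈ 8.18 V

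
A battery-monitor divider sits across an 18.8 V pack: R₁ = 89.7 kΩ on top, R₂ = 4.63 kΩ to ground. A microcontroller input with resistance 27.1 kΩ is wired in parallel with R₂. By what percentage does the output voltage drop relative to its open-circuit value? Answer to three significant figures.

14.0 %

Unloaded V = 18.8 × 4.63/94.33 = 0.92276 V.
Loaded: R₂‖R_L = 3.954 kΩ, giving V = 18.8 × 3.954/93.65 = 0.79380 V.
Drop = (0.92276 − 0.79380) / 0.92276 = 14.0 %.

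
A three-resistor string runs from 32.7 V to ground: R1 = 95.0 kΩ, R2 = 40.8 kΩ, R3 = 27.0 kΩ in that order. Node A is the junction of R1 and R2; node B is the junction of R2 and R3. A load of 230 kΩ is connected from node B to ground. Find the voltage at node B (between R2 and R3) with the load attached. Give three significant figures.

At node B, R3 is in parallel with the load: R3‖R_L = 24.16 kΩ.
Below node A the resistance is R2 + (R3‖R_L) = 64.96 kΩ, so V_A = 32.7 × 64.96/160.0 = 13.28 V.
Then V_B = V_A × (R3‖R_L)/(R2 + R3‖R_L) = 13.28 × 24.16/64.96 = 4.94 V.

V ≈ 4.94 V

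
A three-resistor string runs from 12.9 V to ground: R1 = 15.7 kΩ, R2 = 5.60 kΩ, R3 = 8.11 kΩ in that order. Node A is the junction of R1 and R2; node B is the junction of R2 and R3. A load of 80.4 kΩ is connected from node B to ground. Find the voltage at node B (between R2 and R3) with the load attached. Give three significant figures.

V ≈ 3.32 V

At node B, R3 is in parallel with the load: R3‖R_L = 7.367 kΩ.
Below node A the resistance is R2 + (R3‖R_L) = 12.97 kΩ, so V_A = 12.9 × 12.97/28.67 = 5.835 V.
Then V_B = V_A × (R3‖R_L)/(R2 + R3‖R_L) = 5.835 × 7.367/12.97 = 3.32 V.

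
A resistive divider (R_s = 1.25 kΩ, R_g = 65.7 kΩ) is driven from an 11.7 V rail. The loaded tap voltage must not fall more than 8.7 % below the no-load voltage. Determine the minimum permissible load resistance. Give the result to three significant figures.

Output resistance R_th = R_s‖R_g = (1.25 × 65.7)/66.95 = 1.227 kΩ.
The fractional drop is R_th/(R_th + R_L); requiring this ≤ 0.0870 gives R_L ≥ R_th(1/0.0870 − 1) = 1.227 × 10.49 = 12.9 kΩ.

R_L(min) ≈ 12.9 kΩ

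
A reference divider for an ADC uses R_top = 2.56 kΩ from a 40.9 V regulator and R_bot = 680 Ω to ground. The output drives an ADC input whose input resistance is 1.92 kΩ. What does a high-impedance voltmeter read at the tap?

V_out ≈ 6.71 V

The load sits in parallel with R_bot: R_bot‖R_L = (680 × 1920) / (680 + 1920) = 502.2 Ω.
V_out = 40.9 × 502.2 / (2560 + 502.2) = 40.9 × 502.2/3062 = 6.71 V.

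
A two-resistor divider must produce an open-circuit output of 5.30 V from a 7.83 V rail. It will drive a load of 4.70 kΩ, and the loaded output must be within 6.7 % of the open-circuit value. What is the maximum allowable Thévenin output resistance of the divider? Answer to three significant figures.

Loading drop = R_th/(R_th + R_L) ≤ 0.0670, so R_th ≤ R_L · ε/(1−ε) = 4.70 kΩ × 0.0670/0.9330 = 338 Ω.

R_th ≤ 338 Ω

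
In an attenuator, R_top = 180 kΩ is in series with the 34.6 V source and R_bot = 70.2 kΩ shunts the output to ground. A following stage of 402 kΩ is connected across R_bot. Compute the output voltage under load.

V_out ≈ 8.62 V

The load sits in parallel with R_bot: R_bot‖R_L = (70.2 × 402) / (70.2 + 402) = 59.76 kΩ.
V_out = 34.6 × 59.76 / (180 + 59.76) = 34.6 × 59.76/239.8 = 8.62 V.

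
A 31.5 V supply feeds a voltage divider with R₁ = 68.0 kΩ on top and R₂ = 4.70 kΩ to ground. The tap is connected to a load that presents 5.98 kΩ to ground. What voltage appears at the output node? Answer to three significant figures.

V_out ≈ 1.17 V

The load sits in parallel with R₂: R₂‖R_L = (4.70 × 5.98) / (4.70 + 5.98) = 2.632 kΩ.
V_out = 31.5 × 2.632 / (68.0 + 2.632) = 31.5 × 2.632/70.63 = 1.17 V.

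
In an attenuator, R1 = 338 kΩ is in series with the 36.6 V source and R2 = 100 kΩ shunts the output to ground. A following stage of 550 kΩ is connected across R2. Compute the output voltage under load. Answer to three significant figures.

V_out ≈ 7.33 V

The load sits in parallel with R2: R2‖R_L = (100 × 550) / (100 + 550) = 84.62 kΩ.
V_out = 36.6 × 84.62 / (338 + 84.62) = 36.6 × 84.62/422.6 = 7.33 V.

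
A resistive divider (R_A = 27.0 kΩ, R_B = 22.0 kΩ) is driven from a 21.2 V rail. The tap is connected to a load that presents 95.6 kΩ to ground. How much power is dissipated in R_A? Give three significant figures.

P ≈ 6.02 mW

Total resistance from the source is R_A + (R_B‖R_L) = 44.88 kΩ, so I = 21.2/44.88 kΩ = 0.4723 mA.
P = I²·R_A = (0.4723 mA)² × 27.0 kΩ = 6.02 mW.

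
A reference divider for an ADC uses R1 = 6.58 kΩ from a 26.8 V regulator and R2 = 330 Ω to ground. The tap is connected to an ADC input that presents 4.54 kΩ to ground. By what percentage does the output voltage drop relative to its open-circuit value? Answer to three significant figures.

6.47 %

The divider's output (Thévenin) resistance is R1‖R2 = 314.2 Ω.
Fractional drop under load = R_th/(R_th + R_L) = 314.2 / (314.2 + 4540) = 0.06474.
So the output falls by 6.47 %.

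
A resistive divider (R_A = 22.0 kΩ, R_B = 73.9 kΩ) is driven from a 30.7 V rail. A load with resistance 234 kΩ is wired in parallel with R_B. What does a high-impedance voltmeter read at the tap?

V_out ≈ 22.1 V

The load sits in parallel with R_B: R_B‖R_L = (73.9 × 234) / (73.9 + 234) = 56.16 kΩ.
V_out = 30.7 × 56.16 / (22.0 + 56.16) = 30.7 × 56.16/78.16 = 22.1 V.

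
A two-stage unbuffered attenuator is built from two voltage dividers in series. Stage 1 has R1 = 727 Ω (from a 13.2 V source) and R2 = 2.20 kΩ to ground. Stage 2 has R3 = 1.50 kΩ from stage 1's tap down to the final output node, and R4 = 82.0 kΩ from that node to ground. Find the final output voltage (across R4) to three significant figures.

Stage 2 presents R3+R4 = 83500 Ω as a load on stage 1's tap.
Stage 1's lower leg becomes R2‖(R3+R4) = 2144 Ω, so V_mid = 13.2 × 2144/2871 = 9.857 V.
Stage 2 is itself unloaded: V_out = V_mid × R4/(R3+R4) = 9.857 × 82000/83500 = 9.68 V.

V_out ≈ 9.68 V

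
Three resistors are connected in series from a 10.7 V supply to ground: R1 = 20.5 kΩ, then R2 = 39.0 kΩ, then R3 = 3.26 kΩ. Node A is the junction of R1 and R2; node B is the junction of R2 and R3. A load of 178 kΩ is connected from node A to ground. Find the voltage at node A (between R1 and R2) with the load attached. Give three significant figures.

Below node A the series string R2+R3 = 42.26 kΩ sits in parallel with the 178 kΩ load: 34.15 kΩ.
V_A = 10.7 × 34.15/(20.5 + 34.15) = 6.69 V.

V ≈ 6.69 V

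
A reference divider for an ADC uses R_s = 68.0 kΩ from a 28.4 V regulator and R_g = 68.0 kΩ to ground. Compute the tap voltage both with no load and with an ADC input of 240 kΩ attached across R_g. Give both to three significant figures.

Open-circuit: V = 28.4 × 68.0/(68.0 + 68.0) = 14.2 V.
With the load, R_g becomes R_g‖R_L = 52.99 kΩ, so V = 28.4 × 52.99/121.0 = 12.4 V.

Unloaded: 14.2 V; loaded: 12.4 V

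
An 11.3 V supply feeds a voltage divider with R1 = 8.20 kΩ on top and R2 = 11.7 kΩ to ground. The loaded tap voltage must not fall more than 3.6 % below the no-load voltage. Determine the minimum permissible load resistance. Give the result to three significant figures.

R_L(min) ≈ 129 kΩ

Output resistance R_th = R1‖R2 = (8.20 × 11.7)/19.90 = 4.821 kΩ.
The fractional drop is R_th/(R_th + R_L); requiring this ≤ 0.0360 gives R_L ≥ R_th(1/0.0360 − 1) = 4.821 × 26.78 = 129 kΩ.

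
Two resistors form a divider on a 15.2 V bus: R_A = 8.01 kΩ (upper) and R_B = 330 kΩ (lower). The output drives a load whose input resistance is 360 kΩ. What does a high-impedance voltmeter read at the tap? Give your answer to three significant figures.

V_out ≈ 14.5 V

The load sits in parallel with R_B: R_B‖R_L = (330 × 360) / (330 + 360) = 172.2 kΩ.
V_out = 15.2 × 172.2 / (8.01 + 172.2) = 15.2 × 172.2/180.2 = 14.5 V.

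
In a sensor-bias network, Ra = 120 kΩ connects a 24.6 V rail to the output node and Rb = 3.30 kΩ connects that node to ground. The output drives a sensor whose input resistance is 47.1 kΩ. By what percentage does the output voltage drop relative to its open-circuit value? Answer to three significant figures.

6.38 %

The divider's output (Thévenin) resistance is Ra‖Rb = 3.212 kΩ.
Fractional drop under load = R_th/(R_th + R_L) = 3.212 / (3.212 + 47.1) = 0.06384.
So the output falls by 6.38 %.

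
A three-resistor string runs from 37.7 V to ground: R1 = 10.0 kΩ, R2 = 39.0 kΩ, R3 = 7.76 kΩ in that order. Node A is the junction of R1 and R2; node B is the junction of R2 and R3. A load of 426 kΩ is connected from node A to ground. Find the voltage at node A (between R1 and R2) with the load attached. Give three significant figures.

Below node A the series string R2+R3 = 46.76 kΩ sits in parallel with the 426 kΩ load: 42.14 kΩ.
V_A = 37.7 × 42.14/(10.0 + 42.14) = 30.5 V.

V ≈ 30.5 V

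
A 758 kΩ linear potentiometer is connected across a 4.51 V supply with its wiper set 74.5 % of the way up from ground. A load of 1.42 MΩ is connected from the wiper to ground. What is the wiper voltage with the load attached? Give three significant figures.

V ≈ 3.05 V

The wiper splits the pot into (1−α)R = 193.3 kΩ above and αR = 564.7 kΩ below.
Lower section ‖ load = 404.0 kΩ.
V_wiper = 4.51 × 404.0/(193.3 + 404.0) = 3.05 V.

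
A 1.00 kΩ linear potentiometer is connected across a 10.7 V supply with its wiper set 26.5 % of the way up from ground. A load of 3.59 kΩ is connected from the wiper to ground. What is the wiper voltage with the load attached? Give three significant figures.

The wiper splits the pot into (1−α)R = 735.0 Ω above and αR = 265.0 Ω below.
Lower section ‖ load = 246.8 Ω.
V_wiper = 10.7 × 246.8/(735.0 + 246.8) = 2.69 V.

V ≈ 2.69 V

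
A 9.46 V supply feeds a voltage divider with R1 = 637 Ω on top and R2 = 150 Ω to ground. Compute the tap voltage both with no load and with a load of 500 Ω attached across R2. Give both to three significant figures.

Unloaded: 1.80 V; loaded: 1.45 V

Open-circuit: V = 9.46 × 150/(637 + 150) = 1.80 V.
With the load, R2 becomes R2‖R_L = 115.4 Ω, so V = 9.46 × 115.4/752.4 = 1.45 V.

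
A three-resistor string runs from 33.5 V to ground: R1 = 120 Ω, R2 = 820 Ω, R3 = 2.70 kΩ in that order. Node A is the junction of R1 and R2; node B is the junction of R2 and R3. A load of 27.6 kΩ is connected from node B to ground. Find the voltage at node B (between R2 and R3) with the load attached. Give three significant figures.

V ≈ 24.2 V

At node B, R3 is in parallel with the load: R3‖R_L = 2459 Ω.
Below node A the resistance is R2 + (R3‖R_L) = 3279 Ω, so V_A = 33.5 × 3279/3399 = 32.32 V.
Then V_B = V_A × (R3‖R_L)/(R2 + R3‖R_L) = 32.32 × 2459/3279 = 24.2 V.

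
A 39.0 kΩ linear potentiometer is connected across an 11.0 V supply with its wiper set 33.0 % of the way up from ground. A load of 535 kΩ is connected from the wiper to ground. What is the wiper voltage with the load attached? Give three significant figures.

The wiper splits the pot into (1−α)R = 26.13 kΩ above and αR = 12.87 kΩ below.
Lower section ‖ load = 12.57 kΩ.
V_wiper = 11.0 × 12.57/(26.13 + 12.57) = 3.57 V.

V ≈ 3.57 V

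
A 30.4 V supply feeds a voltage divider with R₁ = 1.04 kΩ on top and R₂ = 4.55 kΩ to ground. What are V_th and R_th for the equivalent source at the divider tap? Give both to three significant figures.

V_th = 24.7 V, R_th = 847 Ω

V_th is the open-circuit tap voltage: 30.4 × 4.55/(1.04 + 4.55) = 24.7 V.
With the supply zeroed, R₁ and R₂ appear in parallel from the tap: R_th = R₁‖R₂ = (1.04 × 4.55)/5.590 = 847 Ω.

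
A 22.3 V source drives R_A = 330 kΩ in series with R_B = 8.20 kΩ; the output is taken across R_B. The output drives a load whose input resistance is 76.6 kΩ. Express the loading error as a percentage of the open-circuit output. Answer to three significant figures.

9.46 %

Unloaded V = 22.3 × 8.20/338.2 = 0.54069 V.
Loaded: R_B‖R_L = 7.407 kΩ, giving V = 22.3 × 7.407/337.4 = 0.48955 V.
Drop = (0.54069 − 0.48955) / 0.54069 = 9.46 %.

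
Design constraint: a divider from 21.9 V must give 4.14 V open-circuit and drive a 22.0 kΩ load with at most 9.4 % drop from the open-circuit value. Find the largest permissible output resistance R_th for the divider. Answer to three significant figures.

R_th ≤ 2.28 kΩ

Loading drop = R_th/(R_th + R_L) ≤ 0.0940, so R_th ≤ R_L · ε/(1−ε) = 22.0 kΩ × 0.0940/0.9060 = 2.28 kΩ.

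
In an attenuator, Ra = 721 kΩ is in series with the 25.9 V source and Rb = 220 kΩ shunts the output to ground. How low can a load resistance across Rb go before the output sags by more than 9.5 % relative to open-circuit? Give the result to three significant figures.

R_L(min) ≈ 1.61 MΩ

Output resistance R_th = Ra‖Rb = (721 × 220)/941.0 = 168.6 kΩ.
The fractional drop is R_th/(R_th + R_L); requiring this ≤ 0.0950 gives R_L ≥ R_th(1/0.0950 − 1) = 168.6 × 9.526 = 1.61 MΩ.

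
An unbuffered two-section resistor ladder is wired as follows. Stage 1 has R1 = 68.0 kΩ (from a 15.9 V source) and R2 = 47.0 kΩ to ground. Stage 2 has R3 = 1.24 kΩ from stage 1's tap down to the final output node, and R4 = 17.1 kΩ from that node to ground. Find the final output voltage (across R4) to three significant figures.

Stage 2 presents R3+R4 = 18.34 kΩ as a load on stage 1's tap.
Stage 1's lower leg becomes R2‖(R3+R4) = 13.19 kΩ, so V_mid = 15.9 × 13.19/81.19 = 2.583 V.
Stage 2 is itself unloaded: V_out = V_mid × R4/(R3+R4) = 2.583 × 17.1/18.34 = 2.41 V.

V_out ≈ 2.41 V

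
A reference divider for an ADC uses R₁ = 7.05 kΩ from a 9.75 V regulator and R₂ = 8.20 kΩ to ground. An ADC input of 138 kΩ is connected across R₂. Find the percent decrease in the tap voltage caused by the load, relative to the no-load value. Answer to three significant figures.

The divider's output (Thévenin) resistance is R₁‖R₂ = 3.791 kΩ.
Fractional drop under load = R_th/(R_th + R_L) = 3.791 / (3.791 + 138) = 0.02674.
So the output falls by 2.67 %.

2.67 %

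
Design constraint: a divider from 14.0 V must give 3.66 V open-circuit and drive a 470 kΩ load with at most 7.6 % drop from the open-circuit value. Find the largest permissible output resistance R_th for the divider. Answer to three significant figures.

R_th ≤ 38.7 kΩ

Loading drop = R_th/(R_th + R_L) ≤ 0.0760, so R_th ≤ R_L · ε/(1−ε) = 470 kΩ × 0.0760/0.9240 = 38.7 kΩ.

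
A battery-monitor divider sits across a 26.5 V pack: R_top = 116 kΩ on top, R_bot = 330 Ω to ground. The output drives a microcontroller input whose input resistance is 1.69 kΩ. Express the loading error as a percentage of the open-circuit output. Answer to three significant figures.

16.3 %

The divider's output (Thévenin) resistance is R_top‖R_bot = 329.1 Ω.
Fractional drop under load = R_th/(R_th + R_L) = 329.1 / (329.1 + 1690) = 0.1630.
So the output falls by 16.3 %.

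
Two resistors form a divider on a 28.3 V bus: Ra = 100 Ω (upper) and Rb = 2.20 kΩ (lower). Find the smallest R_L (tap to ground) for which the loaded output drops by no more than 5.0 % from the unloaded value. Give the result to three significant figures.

R_L(min) ≈ 1.82 kΩ

Output resistance R_th = Ra‖Rb = (100 × 2200)/2300 = 95.65 Ω.
The fractional drop is R_th/(R_th + R_L); requiring this ≤ 0.0500 gives R_L ≥ R_th(1/0.0500 − 1) = 95.65 × 19.00 = 1.82 kΩ.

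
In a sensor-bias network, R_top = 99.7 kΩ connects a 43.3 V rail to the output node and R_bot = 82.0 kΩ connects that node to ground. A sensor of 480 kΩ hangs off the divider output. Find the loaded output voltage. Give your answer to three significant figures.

The load sits in parallel with R_bot: R_bot‖R_L = (82.0 × 480) / (82.0 + 480) = 70.04 kΩ.
V_out = 43.3 × 70.04 / (99.7 + 70.04) = 43.3 × 70.04/169.7 = 17.9 V.

V_out ≈ 17.9 V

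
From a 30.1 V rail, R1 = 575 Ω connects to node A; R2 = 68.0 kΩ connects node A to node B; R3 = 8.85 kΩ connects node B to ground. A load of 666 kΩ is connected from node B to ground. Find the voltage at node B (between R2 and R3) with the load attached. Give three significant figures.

V ≈ 3.40 V

At node B, R3 is in parallel with the load: R3‖R_L = 8734 Ω.
Below node A the resistance is R2 + (R3‖R_L) = 76730 Ω, so V_A = 30.1 × 76730/77310 = 29.88 V.
Then V_B = V_A × (R3‖R_L)/(R2 + R3‖R_L) = 29.88 × 8734/76730 = 3.40 V.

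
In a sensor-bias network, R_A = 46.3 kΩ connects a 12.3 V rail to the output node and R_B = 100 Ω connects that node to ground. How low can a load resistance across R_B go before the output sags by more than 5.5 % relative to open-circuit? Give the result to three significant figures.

R_L(min) ≈ 1.71 kΩ

Output resistance R_th = R_A‖R_B = (46300 × 100)/46400 = 99.78 Ω.
The fractional drop is R_th/(R_th + R_L); requiring this ≤ 0.0550 gives R_L ≥ R_th(1/0.0550 − 1) = 99.78 × 17.18 = 1.71 kΩ.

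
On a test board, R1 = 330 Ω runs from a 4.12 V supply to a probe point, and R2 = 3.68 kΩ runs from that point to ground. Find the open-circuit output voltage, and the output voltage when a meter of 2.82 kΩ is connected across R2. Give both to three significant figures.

Unloaded: 3.78 V; loaded: 3.41 V

Open-circuit: V = 4.12 × 3680/(330 + 3680) = 3.78 V.
With the load, R2 becomes R2‖R_L = 1597 Ω, so V = 4.12 × 1597/1927 = 3.41 V.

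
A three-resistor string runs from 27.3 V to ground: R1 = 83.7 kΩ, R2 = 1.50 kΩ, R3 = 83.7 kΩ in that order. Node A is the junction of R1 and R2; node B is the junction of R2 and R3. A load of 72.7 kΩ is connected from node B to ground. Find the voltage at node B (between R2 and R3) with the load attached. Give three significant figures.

V ≈ 8.56 V

At node B, R3 is in parallel with the load: R3‖R_L = 38.91 kΩ.
Below node A the resistance is R2 + (R3‖R_L) = 40.41 kΩ, so V_A = 27.3 × 40.41/124.1 = 8.888 V.
Then V_B = V_A × (R3‖R_L)/(R2 + R3‖R_L) = 8.888 × 38.91/40.41 = 8.56 V.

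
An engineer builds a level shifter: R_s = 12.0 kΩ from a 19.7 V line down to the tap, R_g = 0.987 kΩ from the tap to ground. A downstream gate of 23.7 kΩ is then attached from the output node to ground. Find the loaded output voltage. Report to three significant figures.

V_out ≈ 1.44 V

The load sits in parallel with R_g: R_g‖R_L = (987 × 23700) / (987 + 23700) = 947.5 Ω.
V_out = 19.7 × 947.5 / (12000 + 947.5) = 19.7 × 947.5/12950 = 1.44 V.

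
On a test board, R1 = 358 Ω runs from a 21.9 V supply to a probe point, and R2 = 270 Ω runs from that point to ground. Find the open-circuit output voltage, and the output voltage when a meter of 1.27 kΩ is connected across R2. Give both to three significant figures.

Open-circuit: V = 21.9 × 270/(358 + 270) = 9.42 V.
With the load, R2 becomes R2‖R_L = 222.7 Ω, so V = 21.9 × 222.7/580.7 = 8.40 V.

Unloaded: 9.42 V; loaded: 8.40 V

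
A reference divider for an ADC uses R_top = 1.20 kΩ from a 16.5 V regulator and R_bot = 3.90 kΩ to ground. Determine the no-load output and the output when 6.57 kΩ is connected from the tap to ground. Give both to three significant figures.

Open-circuit: V = 16.5 × 3.90/(1.20 + 3.90) = 12.6 V.
With the load, R_bot becomes R_bot‖R_L = 2.447 kΩ, so V = 16.5 × 2.447/3.647 = 11.1 V.

Unloaded: 12.6 V; loaded: 11.1 V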